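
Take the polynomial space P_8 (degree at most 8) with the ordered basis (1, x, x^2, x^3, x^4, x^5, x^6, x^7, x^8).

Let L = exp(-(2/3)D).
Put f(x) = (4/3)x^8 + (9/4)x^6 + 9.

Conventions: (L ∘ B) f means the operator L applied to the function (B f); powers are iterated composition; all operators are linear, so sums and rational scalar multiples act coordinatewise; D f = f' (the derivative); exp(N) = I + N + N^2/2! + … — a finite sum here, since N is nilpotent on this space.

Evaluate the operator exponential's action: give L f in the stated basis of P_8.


order-1 term: -(64/9)x^7 - 9x^5
order-2 term: (448/27)x^6 + 15x^4
order-3 term: -(1792/81)x^5 - (40/3)x^3
order-4 term: (4480/243)x^4 + (20/3)x^2
order-5 term: -(7168/729)x^3 - (16/9)x
order-6 term: (7168/2187)x^2 + 16/81
order-7 term: -(4096/6561)x
order-8 term: 1024/19683
the series for exp(-(2/3)D) f terminates at order 8
exp(-(2/3)D) f = (4/3)x^8 - (64/9)x^7 + (2035/108)x^6 - (2521/81)x^5 + (8125/243)x^4 - (16888/729)x^3 + (21748/2187)x^2 - (15760/6561)x + 182059/19683

g(x) = (4/3)x^8 - (64/9)x^7 + (2035/108)x^6 - (2521/81)x^5 + (8125/243)x^4 - (16888/729)x^3 + (21748/2187)x^2 - (15760/6561)x + 182059/19683


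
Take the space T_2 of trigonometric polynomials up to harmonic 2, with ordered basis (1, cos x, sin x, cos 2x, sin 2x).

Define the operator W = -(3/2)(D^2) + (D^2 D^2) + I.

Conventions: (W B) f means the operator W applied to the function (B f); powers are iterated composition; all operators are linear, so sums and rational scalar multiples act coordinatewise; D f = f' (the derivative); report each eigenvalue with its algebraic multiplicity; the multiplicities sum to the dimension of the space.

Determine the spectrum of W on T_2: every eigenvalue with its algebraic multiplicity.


image of 1: 1
image of cos x: (7/2)cos x
image of sin x: (7/2)sin x
image of cos 2x: 23cos 2x
image of sin 2x: 23sin 2x
the matrix is diagonal; its diagonal is (1, 7/2, 7/2, 23, 23)
for a triangular matrix the eigenvalues are the diagonal entries, with algebraic multiplicity their repetition count

λ = 1 (multiplicity 1), λ = 7/2 (multiplicity 2), λ = 23 (multiplicity 2)


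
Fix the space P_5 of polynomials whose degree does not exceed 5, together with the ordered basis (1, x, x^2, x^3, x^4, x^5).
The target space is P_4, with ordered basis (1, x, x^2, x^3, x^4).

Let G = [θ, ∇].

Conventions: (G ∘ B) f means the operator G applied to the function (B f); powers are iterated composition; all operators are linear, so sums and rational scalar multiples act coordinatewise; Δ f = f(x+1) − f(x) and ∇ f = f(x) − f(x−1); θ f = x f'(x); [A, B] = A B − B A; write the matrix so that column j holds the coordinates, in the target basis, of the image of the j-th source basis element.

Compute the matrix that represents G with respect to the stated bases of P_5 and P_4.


the matrix is [[0, -1, 2, -3, 4, -5]; [0, 0, -2, 6, -12, 20]; [0, 0, 0, -3, 12, -30]; [0, 0, 0, 0, -4, 20]; [0, 0, 0, 0, 0, -5]] (rows listed top to bottom)

image of 1: 0
image of x: -1
image of x^2: -2x + 2
image of x^3: -3x^2 + 6x - 3
image of x^4: -4x^3 + 12x^2 - 12x + 4
image of x^5: -5x^4 + 20x^3 - 30x^2 + 20x - 5
each image's coordinates form column j of the matrix


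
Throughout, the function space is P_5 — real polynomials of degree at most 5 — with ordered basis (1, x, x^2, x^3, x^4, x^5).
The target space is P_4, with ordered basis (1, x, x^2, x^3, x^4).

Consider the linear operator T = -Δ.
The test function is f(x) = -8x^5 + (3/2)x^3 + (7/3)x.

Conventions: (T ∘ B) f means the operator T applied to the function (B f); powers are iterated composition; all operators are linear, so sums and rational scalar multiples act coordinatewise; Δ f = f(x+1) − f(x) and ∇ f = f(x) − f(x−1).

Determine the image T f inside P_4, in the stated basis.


the image equals g(x) = 40x^4 + 80x^3 + (151/2)x^2 + (71/2)x + 25/6

Δ f = -40x^4 - 80x^3 - (151/2)x^2 - (71/2)x - 25/6
(-Δ) f = 40x^4 + 80x^3 + (151/2)x^2 + (71/2)x + 25/6


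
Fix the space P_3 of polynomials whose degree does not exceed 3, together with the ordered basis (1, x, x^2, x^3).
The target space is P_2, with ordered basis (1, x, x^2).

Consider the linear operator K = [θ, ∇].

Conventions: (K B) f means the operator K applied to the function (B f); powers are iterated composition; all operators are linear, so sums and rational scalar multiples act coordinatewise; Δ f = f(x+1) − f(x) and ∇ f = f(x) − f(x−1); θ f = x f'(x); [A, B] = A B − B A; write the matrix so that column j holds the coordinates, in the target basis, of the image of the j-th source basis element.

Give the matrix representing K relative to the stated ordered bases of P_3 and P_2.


image of 1: 0
image of x: -1
image of x^2: -2x + 2
image of x^3: -3x^2 + 6x - 3
each image's coordinates form column j of the matrix

the matrix is [[0, -1, 2, -3]; [0, 0, -2, 6]; [0, 0, 0, -3]] (rows listed top to bottom)


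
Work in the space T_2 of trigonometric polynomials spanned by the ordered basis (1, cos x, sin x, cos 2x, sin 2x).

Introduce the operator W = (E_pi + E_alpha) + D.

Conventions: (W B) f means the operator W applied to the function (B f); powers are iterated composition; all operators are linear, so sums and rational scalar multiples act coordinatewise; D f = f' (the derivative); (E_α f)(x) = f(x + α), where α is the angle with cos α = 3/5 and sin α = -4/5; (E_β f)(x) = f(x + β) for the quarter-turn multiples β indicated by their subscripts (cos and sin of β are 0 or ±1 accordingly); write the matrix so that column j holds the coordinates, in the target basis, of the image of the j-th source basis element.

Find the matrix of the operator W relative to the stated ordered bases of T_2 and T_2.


image of 1: 2
image of cos x: -(2/5)cos x - (1/5)sin x
image of sin x: (1/5)cos x - (2/5)sin x
image of cos 2x: (18/25)cos 2x - (26/25)sin 2x
image of sin 2x: (26/25)cos 2x + (18/25)sin 2x
each image's coordinates form column j of the matrix

the matrix is [[2, 0, 0, 0, 0]; [0, -2/5, 1/5, 0, 0]; [0, -1/5, -2/5, 0, 0]; [0, 0, 0, 18/25, 26/25]; [0, 0, 0, -26/25, 18/25]] (rows listed top to bottom)


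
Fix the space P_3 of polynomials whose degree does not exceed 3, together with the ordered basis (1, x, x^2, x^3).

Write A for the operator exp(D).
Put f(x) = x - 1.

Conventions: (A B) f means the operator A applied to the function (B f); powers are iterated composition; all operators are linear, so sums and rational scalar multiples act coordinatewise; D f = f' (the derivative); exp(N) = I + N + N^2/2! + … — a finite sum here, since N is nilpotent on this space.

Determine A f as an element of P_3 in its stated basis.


the result is g(x) = x

order-1 term: 1
the series for exp(D) f terminates at order 1
exp(D) f = x


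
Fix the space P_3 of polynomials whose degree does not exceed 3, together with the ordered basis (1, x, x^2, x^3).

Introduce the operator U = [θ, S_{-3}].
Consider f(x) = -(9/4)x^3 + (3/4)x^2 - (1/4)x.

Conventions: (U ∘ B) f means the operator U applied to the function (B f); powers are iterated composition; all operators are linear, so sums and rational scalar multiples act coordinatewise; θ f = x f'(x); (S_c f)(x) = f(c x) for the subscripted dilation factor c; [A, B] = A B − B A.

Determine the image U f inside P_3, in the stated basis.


S_{-3} f = (243/4)x^3 + (27/4)x^2 + (3/4)x
θ S_{-3} f = (729/4)x^3 + (27/2)x^2 + (3/4)x
θ f = -(27/4)x^3 + (3/2)x^2 - (1/4)x
S_{-3} θ f = (729/4)x^3 + (27/2)x^2 + (3/4)x
[θ, S_{-3}] f = 0

g(x) = 0


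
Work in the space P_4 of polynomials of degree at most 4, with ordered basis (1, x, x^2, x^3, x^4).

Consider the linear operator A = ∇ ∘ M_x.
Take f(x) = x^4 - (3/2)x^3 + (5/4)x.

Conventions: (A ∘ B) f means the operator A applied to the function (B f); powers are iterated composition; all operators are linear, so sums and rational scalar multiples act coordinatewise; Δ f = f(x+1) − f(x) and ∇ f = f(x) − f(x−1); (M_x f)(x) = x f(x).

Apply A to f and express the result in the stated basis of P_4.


the result is g(x) = 5x^4 - 16x^3 + 19x^2 - (17/2)x + 5/4

M_x f = x^5 - (3/2)x^4 + (5/4)x^2
∇ M_x f = 5x^4 - 16x^3 + 19x^2 - (17/2)x + 5/4


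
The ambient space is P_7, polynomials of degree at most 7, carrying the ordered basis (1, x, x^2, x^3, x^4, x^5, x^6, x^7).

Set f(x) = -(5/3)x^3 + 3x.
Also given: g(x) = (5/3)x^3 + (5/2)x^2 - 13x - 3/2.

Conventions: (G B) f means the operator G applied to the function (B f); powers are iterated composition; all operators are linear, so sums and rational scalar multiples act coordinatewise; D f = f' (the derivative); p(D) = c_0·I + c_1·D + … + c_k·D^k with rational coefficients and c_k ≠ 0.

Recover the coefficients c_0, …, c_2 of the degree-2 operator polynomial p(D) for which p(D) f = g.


D^0 f = -(5/3)x^3 + 3x
D^1 f = -5x^2 + 3
D^2 f = -10x
matching coefficients of g against c_0 f + c_1 Df + … from the top degree down determines the c_i
solution: c_0 = -1, c_1 = -1/2, c_2 = 1

p(D) = -I − (1/2)·D + D^2, i.e. c_0 = -1, c_1 = -1/2, c_2 = 1


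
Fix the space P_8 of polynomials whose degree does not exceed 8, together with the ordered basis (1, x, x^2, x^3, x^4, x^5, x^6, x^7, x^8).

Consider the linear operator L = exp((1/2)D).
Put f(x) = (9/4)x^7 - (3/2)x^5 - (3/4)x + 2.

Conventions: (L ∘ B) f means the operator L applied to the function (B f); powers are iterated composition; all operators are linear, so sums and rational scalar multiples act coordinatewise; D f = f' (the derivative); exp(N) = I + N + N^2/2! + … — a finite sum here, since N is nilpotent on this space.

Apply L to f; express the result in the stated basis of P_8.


order-1 term: (63/8)x^6 - (15/4)x^4 - 3/8
order-2 term: (189/16)x^5 - (15/4)x^3
order-3 term: (315/32)x^4 - (15/8)x^2
order-4 term: (315/64)x^3 - (15/32)x
order-5 term: (189/128)x^2 - 3/64
order-6 term: (63/256)x
order-7 term: 9/512
the series for exp((1/2)D) f terminates at order 7
exp((1/2)D) f = (9/4)x^7 + (63/8)x^6 + (165/16)x^5 + (195/32)x^4 + (75/64)x^3 - (51/128)x^2 - (249/256)x + 817/512

the image equals g(x) = (9/4)x^7 + (63/8)x^6 + (165/16)x^5 + (195/32)x^4 + (75/64)x^3 - (51/128)x^2 - (249/256)x + 817/512


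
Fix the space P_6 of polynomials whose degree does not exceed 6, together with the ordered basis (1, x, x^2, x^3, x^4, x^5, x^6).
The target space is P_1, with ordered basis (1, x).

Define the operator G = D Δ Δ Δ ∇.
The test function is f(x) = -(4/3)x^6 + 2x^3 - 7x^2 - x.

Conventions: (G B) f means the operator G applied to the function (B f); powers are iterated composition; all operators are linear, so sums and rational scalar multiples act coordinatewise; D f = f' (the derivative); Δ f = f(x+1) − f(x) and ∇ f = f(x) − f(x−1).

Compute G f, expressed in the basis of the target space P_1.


the result is g(x) = -960x - 960

∇ f = -8x^5 + 20x^4 - (80/3)x^3 + 26x^2 - 28x + 28/3
Δ ∇ f = -40x^4 - 40x^2 + 12x - 50/3
Δ Δ ∇ f = -160x^3 - 240x^2 - 240x - 68
Δ Δ Δ ∇ f = -480x^2 - 960x - 640
D Δ Δ Δ ∇ f = -960x - 960


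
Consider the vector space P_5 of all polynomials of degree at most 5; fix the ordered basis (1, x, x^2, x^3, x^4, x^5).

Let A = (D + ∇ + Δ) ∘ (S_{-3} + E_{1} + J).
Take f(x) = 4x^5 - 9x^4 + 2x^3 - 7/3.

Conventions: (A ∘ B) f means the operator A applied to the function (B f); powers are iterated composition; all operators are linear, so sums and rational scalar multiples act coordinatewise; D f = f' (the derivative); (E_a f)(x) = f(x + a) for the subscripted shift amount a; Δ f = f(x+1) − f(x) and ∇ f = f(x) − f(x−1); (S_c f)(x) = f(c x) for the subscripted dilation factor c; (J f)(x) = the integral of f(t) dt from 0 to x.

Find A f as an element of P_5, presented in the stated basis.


g(x) = 12x^5 - 14547x^4 - (25750/3)x^3 - 19828x^2 - 5780x - 10363/5

S_{-3} f = -972x^5 - 729x^4 - 54x^3 - 7/3
E_{1} f = 4x^5 + 11x^4 + 6x^3 - 8x^2 - 10x - 16/3
J f = (2/3)x^6 - (9/5)x^5 + (1/2)x^4 - (7/3)x
(S_{-3} + E_{1} + J) f = (2/3)x^6 - (4849/5)x^5 - (1435/2)x^4 - 48x^3 - 8x^2 - (37/3)x - 23/3
D (S_{-3} + E_{1} + J) f = 4x^5 - 4849x^4 - 2870x^3 - 144x^2 - 16x - 37/3
∇ (S_{-3} + E_{1} + J) f = 4x^5 - 4859x^4 + (20524/3)x^3 - 5547x^2 + 2111x - 3053/10
Δ (S_{-3} + E_{1} + J) f = 4x^5 - 4839x^4 - (37664/3)x^3 - 14137x^2 - 7875x - 52649/30
(D + ∇ + Δ) (S_{-3} + E_{1} + J) f = 12x^5 - 14547x^4 - (25750/3)x^3 - 19828x^2 - 5780x - 10363/5


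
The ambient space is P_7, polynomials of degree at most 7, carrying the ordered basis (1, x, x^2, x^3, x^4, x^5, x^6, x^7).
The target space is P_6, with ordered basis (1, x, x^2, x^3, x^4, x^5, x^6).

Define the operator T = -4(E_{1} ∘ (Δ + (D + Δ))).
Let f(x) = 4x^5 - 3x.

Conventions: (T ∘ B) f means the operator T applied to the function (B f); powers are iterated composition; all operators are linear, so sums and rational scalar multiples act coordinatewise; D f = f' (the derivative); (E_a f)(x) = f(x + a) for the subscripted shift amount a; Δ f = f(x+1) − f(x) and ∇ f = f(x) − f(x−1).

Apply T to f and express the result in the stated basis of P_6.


Δ f = 20x^4 + 40x^3 + 40x^2 + 20x + 1
D f = 20x^4 - 3
Δ f = 20x^4 + 40x^3 + 40x^2 + 20x + 1
(D + Δ) f = 40x^4 + 40x^3 + 40x^2 + 20x - 2
(Δ + (D + Δ)) f = 60x^4 + 80x^3 + 80x^2 + 40x - 1
E_{1} (Δ + (D + Δ)) f = 60x^4 + 320x^3 + 680x^2 + 680x + 259
(-4(E_{1} ∘ (Δ + (D + Δ)))) f = -240x^4 - 1280x^3 - 2720x^2 - 2720x - 1036

the image equals g(x) = -240x^4 - 1280x^3 - 2720x^2 - 2720x - 1036


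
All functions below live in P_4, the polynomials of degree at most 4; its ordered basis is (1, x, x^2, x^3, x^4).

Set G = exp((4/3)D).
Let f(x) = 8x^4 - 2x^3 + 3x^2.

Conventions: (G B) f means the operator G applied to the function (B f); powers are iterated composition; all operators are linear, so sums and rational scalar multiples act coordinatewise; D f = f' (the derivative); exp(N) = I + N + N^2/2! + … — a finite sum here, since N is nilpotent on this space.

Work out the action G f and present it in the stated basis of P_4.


order-1 term: (128/3)x^3 - 8x^2 + 8x
order-2 term: (256/3)x^2 - (32/3)x + 16/3
order-3 term: (2048/27)x - 128/27
order-4 term: 2048/81
the series for exp((4/3)D) f terminates at order 4
exp((4/3)D) f = 8x^4 + (122/3)x^3 + (241/3)x^2 + (1976/27)x + 2096/81

the result is g(x) = 8x^4 + (122/3)x^3 + (241/3)x^2 + (1976/27)x + 2096/81


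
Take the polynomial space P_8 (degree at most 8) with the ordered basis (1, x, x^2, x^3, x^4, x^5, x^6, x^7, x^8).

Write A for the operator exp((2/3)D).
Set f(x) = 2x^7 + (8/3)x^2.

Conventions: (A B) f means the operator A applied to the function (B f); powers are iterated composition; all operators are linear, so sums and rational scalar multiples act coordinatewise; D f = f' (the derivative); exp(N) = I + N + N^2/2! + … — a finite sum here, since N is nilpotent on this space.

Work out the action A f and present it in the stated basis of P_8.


the result is g(x) = 2x^7 + (28/3)x^6 + (56/3)x^5 + (560/27)x^4 + (1120/81)x^3 + (664/81)x^2 + (3488/729)x + 2848/2187

order-1 term: (28/3)x^6 + (32/9)x
order-2 term: (56/3)x^5 + 32/27
order-3 term: (560/27)x^4
order-4 term: (1120/81)x^3
order-5 term: (448/81)x^2
order-6 term: (896/729)x
order-7 term: 256/2187
the series for exp((2/3)D) f terminates at order 7
exp((2/3)D) f = 2x^7 + (28/3)x^6 + (56/3)x^5 + (560/27)x^4 + (1120/81)x^3 + (664/81)x^2 + (3488/729)x + 2848/2187


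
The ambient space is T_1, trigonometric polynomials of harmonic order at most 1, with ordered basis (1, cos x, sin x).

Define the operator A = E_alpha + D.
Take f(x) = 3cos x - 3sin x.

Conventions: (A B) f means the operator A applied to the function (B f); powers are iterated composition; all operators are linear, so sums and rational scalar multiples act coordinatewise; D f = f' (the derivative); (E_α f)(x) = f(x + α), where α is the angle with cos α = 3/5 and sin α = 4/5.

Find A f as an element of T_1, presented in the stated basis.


E_alpha f = -(3/5)cos x - (21/5)sin x
D f = -3cos x - 3sin x
(E_alpha + D) f = -(18/5)cos x - (36/5)sin x

the result is g(x) = -(18/5)cos x - (36/5)sin x


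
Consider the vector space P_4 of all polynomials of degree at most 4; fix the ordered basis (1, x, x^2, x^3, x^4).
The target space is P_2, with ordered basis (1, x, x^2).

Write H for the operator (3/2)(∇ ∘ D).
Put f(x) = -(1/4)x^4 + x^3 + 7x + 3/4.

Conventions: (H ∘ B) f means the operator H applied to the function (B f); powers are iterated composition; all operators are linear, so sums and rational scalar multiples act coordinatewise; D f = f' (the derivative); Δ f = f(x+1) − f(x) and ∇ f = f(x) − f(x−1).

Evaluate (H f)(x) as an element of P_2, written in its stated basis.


D f = -x^3 + 3x^2 + 7
∇ D f = -3x^2 + 9x - 4
((3/2)(∇ ∘ D)) f = -(9/2)x^2 + (27/2)x - 6

the result is g(x) = -(9/2)x^2 + (27/2)x - 6


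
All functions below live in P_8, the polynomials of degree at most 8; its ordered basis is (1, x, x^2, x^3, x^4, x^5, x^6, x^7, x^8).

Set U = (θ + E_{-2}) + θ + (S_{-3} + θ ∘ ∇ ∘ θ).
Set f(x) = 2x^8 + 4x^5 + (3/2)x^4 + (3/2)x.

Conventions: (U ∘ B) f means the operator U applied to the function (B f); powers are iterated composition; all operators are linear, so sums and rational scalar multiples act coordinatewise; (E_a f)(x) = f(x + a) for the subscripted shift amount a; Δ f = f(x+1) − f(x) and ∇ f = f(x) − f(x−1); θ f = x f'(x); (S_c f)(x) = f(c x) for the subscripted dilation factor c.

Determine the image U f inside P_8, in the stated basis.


the result is g(x) = 13156x^8 + 864x^7 - 2464x^6 + 2656x^5 - 1745x^4 - 1276x^3 + 2732x^2 - 1724x + 405

θ f = 16x^8 + 20x^5 + 6x^4 + (3/2)x
E_{-2} f = 2x^8 - 32x^7 + 224x^6 - 892x^5 + (4403/2)x^4 - 3436x^3 + 3300x^2 - (3549/2)x + 405
(θ + E_{-2}) f = 18x^8 - 32x^7 + 224x^6 - 872x^5 + (4415/2)x^4 - 3436x^3 + 3300x^2 - 1773x + 405
θ f = 16x^8 + 20x^5 + 6x^4 + (3/2)x
S_{-3} f = 13122x^8 - 972x^5 + (243/2)x^4 - (9/2)x
θ f = 16x^8 + 20x^5 + 6x^4 + (3/2)x
∇ θ f = 128x^7 - 448x^6 + 896x^5 - 1020x^4 + 720x^3 - 284x^2 + 52x - 1/2
θ ∇ θ f = 896x^7 - 2688x^6 + 4480x^5 - 4080x^4 + 2160x^3 - 568x^2 + 52x
(S_{-3} + θ ∘ ∇ ∘ θ) f = 13122x^8 + 896x^7 - 2688x^6 + 3508x^5 - (7917/2)x^4 + 2160x^3 - 568x^2 + (95/2)x
((θ + E_{-2}) + θ + (S_{-3} + θ ∘ ∇ ∘ θ)) f = 13156x^8 + 864x^7 - 2464x^6 + 2656x^5 - 1745x^4 - 1276x^3 + 2732x^2 - 1724x + 405


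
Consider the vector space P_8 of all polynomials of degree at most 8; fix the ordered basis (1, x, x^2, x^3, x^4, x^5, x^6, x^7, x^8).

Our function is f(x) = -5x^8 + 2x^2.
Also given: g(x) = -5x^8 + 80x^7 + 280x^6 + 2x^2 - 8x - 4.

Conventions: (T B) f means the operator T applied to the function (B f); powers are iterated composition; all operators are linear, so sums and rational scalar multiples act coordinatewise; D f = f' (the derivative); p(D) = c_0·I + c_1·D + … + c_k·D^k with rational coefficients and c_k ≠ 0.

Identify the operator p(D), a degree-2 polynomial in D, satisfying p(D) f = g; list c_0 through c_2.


p(D) = I − 2·D − D^2, i.e. c_0 = 1, c_1 = -2, c_2 = -1

D^0 f = -5x^8 + 2x^2
D^1 f = -40x^7 + 4x
D^2 f = -280x^6 + 4
matching coefficients of g against c_0 f + c_1 Df + … from the top degree down determines the c_i
solution: c_0 = 1, c_1 = -2, c_2 = -1


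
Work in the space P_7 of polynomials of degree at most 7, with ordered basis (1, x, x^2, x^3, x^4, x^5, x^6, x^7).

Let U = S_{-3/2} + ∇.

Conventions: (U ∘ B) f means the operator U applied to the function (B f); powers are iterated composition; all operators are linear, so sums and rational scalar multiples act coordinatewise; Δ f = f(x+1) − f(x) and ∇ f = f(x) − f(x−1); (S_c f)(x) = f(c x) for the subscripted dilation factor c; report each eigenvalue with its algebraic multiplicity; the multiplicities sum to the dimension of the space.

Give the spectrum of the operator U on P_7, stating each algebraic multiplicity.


λ = -2187/128 (multiplicity 1), λ = -243/32 (multiplicity 1), λ = -27/8 (multiplicity 1), λ = -3/2 (multiplicity 1), λ = 1 (multiplicity 1), λ = 9/4 (multiplicity 1), λ = 81/16 (multiplicity 1), λ = 729/64 (multiplicity 1)

image of 1: 1
image of x: -(3/2)x + 1
image of x^2: (9/4)x^2 + 2x - 1
image of x^3: -(27/8)x^3 + 3x^2 - 3x + 1
image of x^4: (81/16)x^4 + 4x^3 - 6x^2 + 4x - 1
image of x^5: -(243/32)x^5 + 5x^4 - 10x^3 + 10x^2 - 5x + 1
image of x^6: (729/64)x^6 + 6x^5 - 15x^4 + 20x^3 - 15x^2 + 6x - 1
image of x^7: -(2187/128)x^7 + 7x^6 - 21x^5 + 35x^4 - 35x^3 + 21x^2 - 7x + 1
the matrix is upper triangular; its diagonal is (1, -3/2, 9/4, -27/8, 81/16, -243/32, 729/64, -2187/128)
for a triangular matrix the eigenvalues are the diagonal entries, with algebraic multiplicity their repetition count


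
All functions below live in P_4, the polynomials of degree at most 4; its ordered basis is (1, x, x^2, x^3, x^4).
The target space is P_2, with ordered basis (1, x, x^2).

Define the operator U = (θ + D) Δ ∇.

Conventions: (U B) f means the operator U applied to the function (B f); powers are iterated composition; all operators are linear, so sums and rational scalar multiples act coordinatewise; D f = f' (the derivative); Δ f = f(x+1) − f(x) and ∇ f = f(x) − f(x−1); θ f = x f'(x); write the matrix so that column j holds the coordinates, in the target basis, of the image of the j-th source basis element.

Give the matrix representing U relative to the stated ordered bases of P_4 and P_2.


image of 1: 0
image of x: 0
image of x^2: 0
image of x^3: 6x + 6
image of x^4: 24x^2 + 24x
each image's coordinates form column j of the matrix

the matrix is [[0, 0, 0, 6, 0]; [0, 0, 0, 6, 24]; [0, 0, 0, 0, 24]] (rows listed top to bottom)


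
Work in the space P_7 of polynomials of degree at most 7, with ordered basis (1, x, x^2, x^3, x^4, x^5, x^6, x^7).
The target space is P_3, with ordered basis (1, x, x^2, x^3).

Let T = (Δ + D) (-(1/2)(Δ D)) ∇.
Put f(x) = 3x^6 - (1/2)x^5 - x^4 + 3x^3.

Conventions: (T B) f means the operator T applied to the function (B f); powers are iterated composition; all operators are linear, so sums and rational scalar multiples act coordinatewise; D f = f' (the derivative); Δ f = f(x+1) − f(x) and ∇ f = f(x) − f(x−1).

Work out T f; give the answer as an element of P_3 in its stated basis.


∇ f = 18x^5 - (95/2)x^4 + 61x^3 - 35x^2 + (15/2)x + 1/2
D ∇ f = 90x^4 - 190x^3 + 183x^2 - 70x + 15/2
Δ D ∇ f = 360x^3 - 30x^2 + 156x + 13
(-(1/2)(Δ D)) ∇ f = -180x^3 + 15x^2 - 78x - 13/2
Δ (-(1/2)(Δ D)) ∇ f = -540x^2 - 510x - 243
D (-(1/2)(Δ D)) ∇ f = -540x^2 + 30x - 78
(Δ + D) (-(1/2)(Δ D)) ∇ f = -1080x^2 - 480x - 321

the image equals g(x) = -1080x^2 - 480x - 321


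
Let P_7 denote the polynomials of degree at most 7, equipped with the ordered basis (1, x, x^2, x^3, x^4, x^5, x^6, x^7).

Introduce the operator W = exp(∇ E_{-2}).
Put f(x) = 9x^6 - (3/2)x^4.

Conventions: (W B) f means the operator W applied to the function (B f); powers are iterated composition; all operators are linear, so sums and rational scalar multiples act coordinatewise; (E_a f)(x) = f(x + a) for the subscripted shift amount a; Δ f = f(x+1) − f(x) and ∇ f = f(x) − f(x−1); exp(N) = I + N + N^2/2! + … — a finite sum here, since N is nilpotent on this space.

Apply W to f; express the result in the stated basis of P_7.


the result is g(x) = 9x^6 + 54x^5 - (1083/2)x^4 + 894x^3 + 7731x^2 - 29622x + 35235/2

order-1 term: 54x^5 - 675x^4 + 3414x^3 - 8730x^2 + 11280x - 11775/2
order-2 term: 135x^4 - 2700x^3 + 20376x^2 - 68760x + 175065/2
order-3 term: 180x^3 - 4050x^2 + 30504x - 76905
order-4 term: 135x^2 - 2700x + 27087/2
order-5 term: 54x - 675
order-6 term: 9
the series for exp(∇ E_{-2}) f terminates at order 6
exp(∇ E_{-2}) f = 9x^6 + 54x^5 - (1083/2)x^4 + 894x^3 + 7731x^2 - 29622x + 35235/2


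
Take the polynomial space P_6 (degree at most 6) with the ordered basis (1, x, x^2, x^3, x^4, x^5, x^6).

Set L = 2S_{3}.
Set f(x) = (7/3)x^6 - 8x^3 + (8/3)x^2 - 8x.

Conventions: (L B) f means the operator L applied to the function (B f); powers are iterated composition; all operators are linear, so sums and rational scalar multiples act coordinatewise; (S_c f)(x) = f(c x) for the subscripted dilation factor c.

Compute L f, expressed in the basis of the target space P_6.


the result is g(x) = 3402x^6 - 432x^3 + 48x^2 - 48x

S_{3} f = 1701x^6 - 216x^3 + 24x^2 - 24x
(2S_{3}) f = 3402x^6 - 432x^3 + 48x^2 - 48x


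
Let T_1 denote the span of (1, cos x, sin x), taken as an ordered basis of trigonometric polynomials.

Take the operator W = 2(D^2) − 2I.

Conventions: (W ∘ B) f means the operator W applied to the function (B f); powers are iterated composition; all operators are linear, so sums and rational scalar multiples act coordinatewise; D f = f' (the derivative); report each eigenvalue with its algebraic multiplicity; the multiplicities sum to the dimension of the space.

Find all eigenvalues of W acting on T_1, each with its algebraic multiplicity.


image of 1: -2
image of cos x: -4cos x
image of sin x: -4sin x
the matrix is diagonal; its diagonal is (-2, -4, -4)
for a triangular matrix the eigenvalues are the diagonal entries, with algebraic multiplicity their repetition count

λ = -4 (multiplicity 2), λ = -2 (multiplicity 1)


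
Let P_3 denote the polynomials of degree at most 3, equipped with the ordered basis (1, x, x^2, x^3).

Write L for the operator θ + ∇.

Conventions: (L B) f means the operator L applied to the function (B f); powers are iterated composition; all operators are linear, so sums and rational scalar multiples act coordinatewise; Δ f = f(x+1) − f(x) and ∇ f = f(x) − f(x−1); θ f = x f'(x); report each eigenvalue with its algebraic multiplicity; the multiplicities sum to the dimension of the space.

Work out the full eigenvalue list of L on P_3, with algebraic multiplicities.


image of 1: 0
image of x: x + 1
image of x^2: 2x^2 + 2x - 1
image of x^3: 3x^3 + 3x^2 - 3x + 1
the matrix is upper triangular; its diagonal is (0, 1, 2, 3)
for a triangular matrix the eigenvalues are the diagonal entries, with algebraic multiplicity their repetition count

λ = 0 (multiplicity 1), λ = 1 (multiplicity 1), λ = 2 (multiplicity 1), λ = 3 (multiplicity 1)


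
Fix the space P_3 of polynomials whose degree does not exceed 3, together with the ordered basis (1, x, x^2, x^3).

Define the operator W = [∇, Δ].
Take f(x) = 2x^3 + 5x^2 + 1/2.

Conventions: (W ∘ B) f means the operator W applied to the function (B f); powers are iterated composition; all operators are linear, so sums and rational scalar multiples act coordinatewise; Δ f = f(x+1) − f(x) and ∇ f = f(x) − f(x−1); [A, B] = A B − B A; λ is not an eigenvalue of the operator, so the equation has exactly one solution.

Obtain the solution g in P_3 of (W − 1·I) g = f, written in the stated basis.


write g with unknown coordinates in the stated basis and equate coefficients in (W − 1·I) g = f
solving from the highest basis element down gives g = -2x^3 - 5x^2 - 1/2
check: W g = 0
so W g − 1·g = 2x^3 + 5x^2 + 1/2 = f ✓

the image equals g(x) = -2x^3 - 5x^2 - 1/2


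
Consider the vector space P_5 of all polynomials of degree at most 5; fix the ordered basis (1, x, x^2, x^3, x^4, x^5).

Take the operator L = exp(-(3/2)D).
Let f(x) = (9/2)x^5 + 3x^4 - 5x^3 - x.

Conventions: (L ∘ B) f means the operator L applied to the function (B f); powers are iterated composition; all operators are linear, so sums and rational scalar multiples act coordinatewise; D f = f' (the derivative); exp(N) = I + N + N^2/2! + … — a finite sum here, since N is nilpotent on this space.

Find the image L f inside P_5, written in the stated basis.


order-1 term: -(135/4)x^4 - 18x^3 + (45/2)x^2 + 3/2
order-2 term: (405/4)x^3 + (81/2)x^2 - (135/4)x
order-3 term: -(1215/8)x^2 - (81/2)x + 135/8
order-4 term: (3645/32)x + 243/16
order-5 term: -2187/64
the series for exp(-(3/2)D) f terminates at order 5
exp(-(3/2)D) f = (9/2)x^5 - (123/4)x^4 + (313/4)x^3 - (711/8)x^2 + (1237/32)x - 39/64

the image equals g(x) = (9/2)x^5 - (123/4)x^4 + (313/4)x^3 - (711/8)x^2 + (1237/32)x - 39/64


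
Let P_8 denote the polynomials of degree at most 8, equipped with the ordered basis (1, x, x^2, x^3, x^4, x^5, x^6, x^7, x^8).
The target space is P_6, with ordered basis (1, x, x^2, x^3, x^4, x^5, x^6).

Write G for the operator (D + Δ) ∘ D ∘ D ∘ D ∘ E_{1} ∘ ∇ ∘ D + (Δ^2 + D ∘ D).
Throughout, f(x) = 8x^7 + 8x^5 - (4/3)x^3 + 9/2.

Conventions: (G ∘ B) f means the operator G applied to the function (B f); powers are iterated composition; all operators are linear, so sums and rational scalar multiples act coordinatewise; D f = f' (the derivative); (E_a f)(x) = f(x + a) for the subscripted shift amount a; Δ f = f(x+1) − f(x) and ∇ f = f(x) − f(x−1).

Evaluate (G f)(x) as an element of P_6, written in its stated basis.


D f = 56x^6 + 40x^4 - 4x^2
∇ D f = 336x^5 - 840x^4 + 1280x^3 - 1080x^2 + 488x - 92
E_{1} ∇ D f = 336x^5 + 840x^4 + 1280x^3 + 1080x^2 + 488x + 92
D (E_{1} ∘ ∇ ∘ D) f = 1680x^4 + 3360x^3 + 3840x^2 + 2160x + 488
D D (E_{1} ∘ ∇ ∘ D) f = 6720x^3 + 10080x^2 + 7680x + 2160
D D D (E_{1} ∘ ∇ ∘ D) f = 20160x^2 + 20160x + 7680
D (D ∘ D ∘ D) (E_{1} ∘ ∇ ∘ D) f = 40320x + 20160
Δ (D ∘ D ∘ D) (E_{1} ∘ ∇ ∘ D) f = 40320x + 40320
(D + Δ) (D ∘ D ∘ D) (E_{1} ∘ ∇ ∘ D) f = 80640x + 60480
Δ f = 56x^6 + 168x^5 + 320x^4 + 360x^3 + 244x^2 + 92x + 44/3
Δ Δ f = 336x^5 + 1680x^4 + 4080x^3 + 5520x^2 + 4024x + 1240
D f = 56x^6 + 40x^4 - 4x^2
D D f = 336x^5 + 160x^3 - 8x
(Δ^2 + D ∘ D) f = 672x^5 + 1680x^4 + 4240x^3 + 5520x^2 + 4016x + 1240
((D + Δ) ∘ D ∘ D ∘ D ∘ E_{1} ∘ ∇ ∘ D + (Δ^2 + D ∘ D)) f = 672x^5 + 1680x^4 + 4240x^3 + 5520x^2 + 84656x + 61720

the image equals g(x) = 672x^5 + 1680x^4 + 4240x^3 + 5520x^2 + 84656x + 61720


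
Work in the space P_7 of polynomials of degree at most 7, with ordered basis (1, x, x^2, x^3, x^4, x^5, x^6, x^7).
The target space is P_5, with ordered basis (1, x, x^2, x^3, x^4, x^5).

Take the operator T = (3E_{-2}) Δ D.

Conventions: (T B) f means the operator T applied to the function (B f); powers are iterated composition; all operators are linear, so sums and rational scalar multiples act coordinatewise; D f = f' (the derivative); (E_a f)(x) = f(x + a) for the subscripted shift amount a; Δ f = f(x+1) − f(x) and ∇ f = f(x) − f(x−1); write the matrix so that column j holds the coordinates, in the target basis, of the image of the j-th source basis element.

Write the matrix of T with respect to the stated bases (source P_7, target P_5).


image of 1: 0
image of x: 0
image of x^2: 6
image of x^3: 18x - 27
image of x^4: 36x^2 - 108x + 84
image of x^5: 60x^3 - 270x^2 + 420x - 225
image of x^6: 90x^4 - 540x^3 + 1260x^2 - 1350x + 558
image of x^7: 126x^5 - 945x^4 + 2940x^3 - 4725x^2 + 3906x - 1323
each image's coordinates form column j of the matrix

the matrix is [[0, 0, 6, -27, 84, -225, 558, -1323]; [0, 0, 0, 18, -108, 420, -1350, 3906]; [0, 0, 0, 0, 36, -270, 1260, -4725]; [0, 0, 0, 0, 0, 60, -540, 2940]; [0, 0, 0, 0, 0, 0, 90, -945]; [0, 0, 0, 0, 0, 0, 0, 126]] (rows listed top to bottom)


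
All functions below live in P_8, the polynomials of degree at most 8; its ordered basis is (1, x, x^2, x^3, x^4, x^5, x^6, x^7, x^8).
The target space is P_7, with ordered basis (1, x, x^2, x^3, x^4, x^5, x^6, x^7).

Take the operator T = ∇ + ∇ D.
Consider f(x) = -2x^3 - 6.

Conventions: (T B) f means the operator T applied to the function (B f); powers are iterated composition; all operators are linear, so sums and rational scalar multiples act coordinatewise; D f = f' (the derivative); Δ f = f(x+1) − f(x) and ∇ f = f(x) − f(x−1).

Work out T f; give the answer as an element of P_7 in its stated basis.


the image equals g(x) = -6x^2 - 6x + 4

∇ f = -6x^2 + 6x - 2
D f = -6x^2
∇ D f = -12x + 6
(∇ + ∇ D) f = -6x^2 - 6x + 4


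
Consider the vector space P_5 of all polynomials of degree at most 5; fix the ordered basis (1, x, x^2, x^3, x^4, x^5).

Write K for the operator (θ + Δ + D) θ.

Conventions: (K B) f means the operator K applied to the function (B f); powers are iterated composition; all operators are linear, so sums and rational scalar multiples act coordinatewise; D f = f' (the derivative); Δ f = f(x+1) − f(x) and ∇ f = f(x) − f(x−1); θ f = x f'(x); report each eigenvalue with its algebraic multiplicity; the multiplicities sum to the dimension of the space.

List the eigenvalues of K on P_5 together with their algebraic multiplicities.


image of 1: 0
image of x: x + 2
image of x^2: 4x^2 + 8x + 2
image of x^3: 9x^3 + 18x^2 + 9x + 3
image of x^4: 16x^4 + 32x^3 + 24x^2 + 16x + 4
image of x^5: 25x^5 + 50x^4 + 50x^3 + 50x^2 + 25x + 5
the matrix is upper triangular; its diagonal is (0, 1, 4, 9, 16, 25)
for a triangular matrix the eigenvalues are the diagonal entries, with algebraic multiplicity their repetition count

λ = 0 (multiplicity 1), λ = 1 (multiplicity 1), λ = 4 (multiplicity 1), λ = 9 (multiplicity 1), λ = 16 (multiplicity 1), λ = 25 (multiplicity 1)


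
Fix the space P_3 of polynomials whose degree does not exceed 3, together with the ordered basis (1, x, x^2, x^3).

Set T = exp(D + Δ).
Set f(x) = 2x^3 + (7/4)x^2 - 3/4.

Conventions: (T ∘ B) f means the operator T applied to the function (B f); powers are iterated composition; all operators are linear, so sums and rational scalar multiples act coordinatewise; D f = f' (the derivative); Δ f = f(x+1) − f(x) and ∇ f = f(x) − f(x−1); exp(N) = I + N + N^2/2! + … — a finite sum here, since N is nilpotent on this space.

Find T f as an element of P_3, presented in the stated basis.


order-1 term: 12x^2 + 13x + 15/4
order-2 term: 24x + 19
order-3 term: 16
the series for exp(D + Δ) f terminates at order 3
exp(D + Δ) f = 2x^3 + (55/4)x^2 + 37x + 38

g(x) = 2x^3 + (55/4)x^2 + 37x + 38


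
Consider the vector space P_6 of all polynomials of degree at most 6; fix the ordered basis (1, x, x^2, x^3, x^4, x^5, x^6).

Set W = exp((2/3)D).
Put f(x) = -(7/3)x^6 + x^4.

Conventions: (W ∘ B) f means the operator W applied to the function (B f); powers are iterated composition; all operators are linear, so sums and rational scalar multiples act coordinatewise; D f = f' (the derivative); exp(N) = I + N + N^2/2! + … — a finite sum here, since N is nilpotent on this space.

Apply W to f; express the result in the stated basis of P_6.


order-1 term: -(28/3)x^5 + (8/3)x^3
order-2 term: -(140/9)x^4 + (8/3)x^2
order-3 term: -(1120/81)x^3 + (32/27)x
order-4 term: -(560/81)x^2 + 16/81
order-5 term: -(448/243)x
order-6 term: -448/2187
the series for exp((2/3)D) f terminates at order 6
exp((2/3)D) f = -(7/3)x^6 - (28/3)x^5 - (131/9)x^4 - (904/81)x^3 - (344/81)x^2 - (160/243)x - 16/2187

g(x) = -(7/3)x^6 - (28/3)x^5 - (131/9)x^4 - (904/81)x^3 - (344/81)x^2 - (160/243)x - 16/2187


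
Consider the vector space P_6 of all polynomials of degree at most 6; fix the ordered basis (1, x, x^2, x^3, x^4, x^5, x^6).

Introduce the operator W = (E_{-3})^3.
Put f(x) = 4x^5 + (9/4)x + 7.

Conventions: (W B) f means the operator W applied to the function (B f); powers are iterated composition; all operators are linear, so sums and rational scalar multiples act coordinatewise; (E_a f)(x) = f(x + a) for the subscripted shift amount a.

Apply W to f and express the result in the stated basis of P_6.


E_{-3} f = 4x^5 - 60x^4 + 360x^3 - 1080x^2 + (6489/4)x - 3887/4
E_{-3} E_{-3} f = 4x^5 - 120x^4 + 1440x^3 - 8640x^2 + (103689/4)x - 62221/2
E_{-3} E_{-3} E_{-3} f = 4x^5 - 180x^4 + 3240x^3 - 29160x^2 + (524889/4)x - 944837/4

the result is g(x) = 4x^5 - 180x^4 + 3240x^3 - 29160x^2 + (524889/4)x - 944837/4


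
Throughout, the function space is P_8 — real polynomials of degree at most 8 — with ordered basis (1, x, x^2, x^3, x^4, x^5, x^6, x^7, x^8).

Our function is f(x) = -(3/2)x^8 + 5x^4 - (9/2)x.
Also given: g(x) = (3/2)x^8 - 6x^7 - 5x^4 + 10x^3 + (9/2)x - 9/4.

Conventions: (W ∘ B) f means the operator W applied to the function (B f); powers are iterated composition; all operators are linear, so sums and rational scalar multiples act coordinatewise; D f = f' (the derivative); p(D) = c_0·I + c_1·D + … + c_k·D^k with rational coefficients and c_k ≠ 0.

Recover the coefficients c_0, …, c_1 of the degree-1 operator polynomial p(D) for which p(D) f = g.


c_0 = -1, c_1 = 1/2

D^0 f = -(3/2)x^8 + 5x^4 - (9/2)x
D^1 f = -12x^7 + 20x^3 - 9/2
matching coefficients of g against c_0 f + c_1 Df + … from the top degree down determines the c_i
solution: c_0 = -1, c_1 = 1/2


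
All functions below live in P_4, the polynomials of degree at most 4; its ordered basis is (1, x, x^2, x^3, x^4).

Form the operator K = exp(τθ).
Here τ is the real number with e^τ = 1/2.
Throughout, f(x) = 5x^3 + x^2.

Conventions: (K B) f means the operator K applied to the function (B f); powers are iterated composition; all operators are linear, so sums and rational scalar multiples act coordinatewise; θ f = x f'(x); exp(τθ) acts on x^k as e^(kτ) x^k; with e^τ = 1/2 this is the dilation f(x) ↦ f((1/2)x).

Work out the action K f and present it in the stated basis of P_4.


the result is g(x) = (5/8)x^3 + (1/4)x^2

exp(τθ) x^k = e^(kτ) x^k; with e^τ = 1/2 this sends x^k to (1/2)^k x^k
x^2 ↦ 1/4 x^2
x^3 ↦ 1/8 x^3
applying this coordinatewise to f: exp(τθ) f = (5/8)x^3 + (1/4)x^2


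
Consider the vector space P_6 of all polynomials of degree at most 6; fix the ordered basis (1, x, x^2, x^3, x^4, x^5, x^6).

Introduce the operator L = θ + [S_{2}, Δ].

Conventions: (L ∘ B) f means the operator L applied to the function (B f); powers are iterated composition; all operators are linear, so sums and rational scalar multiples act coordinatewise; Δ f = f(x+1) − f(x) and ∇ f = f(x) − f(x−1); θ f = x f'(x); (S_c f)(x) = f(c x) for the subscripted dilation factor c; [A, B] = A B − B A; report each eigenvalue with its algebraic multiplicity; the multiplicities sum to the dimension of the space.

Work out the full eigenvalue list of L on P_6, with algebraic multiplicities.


image of 1: 0
image of x: x - 1
image of x^2: 2x^2 - 4x - 3
image of x^3: 3x^3 - 12x^2 - 18x - 7
image of x^4: 4x^4 - 32x^3 - 72x^2 - 56x - 15
image of x^5: 5x^5 - 80x^4 - 240x^3 - 280x^2 - 150x - 31
image of x^6: 6x^6 - 192x^5 - 720x^4 - 1120x^3 - 900x^2 - 372x - 63
the matrix is upper triangular; its diagonal is (0, 1, 2, 3, 4, 5, 6)
for a triangular matrix the eigenvalues are the diagonal entries, with algebraic multiplicity their repetition count

λ = 0 (multiplicity 1), λ = 1 (multiplicity 1), λ = 2 (multiplicity 1), λ = 3 (multiplicity 1), λ = 4 (multiplicity 1), λ = 5 (multiplicity 1), λ = 6 (multiplicity 1)


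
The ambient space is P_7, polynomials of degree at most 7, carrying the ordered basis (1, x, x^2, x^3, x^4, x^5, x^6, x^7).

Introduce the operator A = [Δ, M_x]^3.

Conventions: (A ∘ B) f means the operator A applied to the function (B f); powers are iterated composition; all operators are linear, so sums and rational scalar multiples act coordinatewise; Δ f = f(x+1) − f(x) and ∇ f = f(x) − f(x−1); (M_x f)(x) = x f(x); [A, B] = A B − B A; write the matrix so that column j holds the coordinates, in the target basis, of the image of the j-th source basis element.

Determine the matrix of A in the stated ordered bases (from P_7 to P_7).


image of 1: 1
image of x: x + 3
image of x^2: x^2 + 6x + 9
image of x^3: x^3 + 9x^2 + 27x + 27
image of x^4: x^4 + 12x^3 + 54x^2 + 108x + 81
image of x^5: x^5 + 15x^4 + 90x^3 + 270x^2 + 405x + 243
image of x^6: x^6 + 18x^5 + 135x^4 + 540x^3 + 1215x^2 + 1458x + 729
image of x^7: x^7 + 21x^6 + 189x^5 + 945x^4 + 2835x^3 + 5103x^2 + 5103x + 2187
each image's coordinates form column j of the matrix

the matrix is [[1, 3, 9, 27, 81, 243, 729, 2187]; [0, 1, 6, 27, 108, 405, 1458, 5103]; [0, 0, 1, 9, 54, 270, 1215, 5103]; [0, 0, 0, 1, 12, 90, 540, 2835]; [0, 0, 0, 0, 1, 15, 135, 945]; [0, 0, 0, 0, 0, 1, 18, 189]; [0, 0, 0, 0, 0, 0, 1, 21]; [0, 0, 0, 0, 0, 0, 0, 1]] (rows listed top to bottom)


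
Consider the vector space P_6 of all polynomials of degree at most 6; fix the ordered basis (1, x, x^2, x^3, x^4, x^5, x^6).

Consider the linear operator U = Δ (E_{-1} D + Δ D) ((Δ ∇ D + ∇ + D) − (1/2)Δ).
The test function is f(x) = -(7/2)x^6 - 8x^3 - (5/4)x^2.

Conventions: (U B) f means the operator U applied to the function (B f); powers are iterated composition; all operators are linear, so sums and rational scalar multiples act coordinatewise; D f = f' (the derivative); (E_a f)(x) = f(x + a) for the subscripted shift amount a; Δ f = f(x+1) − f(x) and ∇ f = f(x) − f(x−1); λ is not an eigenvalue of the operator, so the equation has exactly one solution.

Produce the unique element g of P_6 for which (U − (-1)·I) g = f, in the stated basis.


the result is g(x) = -(7/2)x^6 + 622x^3 - (5/4)x^2 + 6195x - 4548

write g with unknown coordinates in the stated basis and equate coefficients in (U − (-1)·I) g = f
solving from the highest basis element down gives g = -(7/2)x^6 + 622x^3 - (5/4)x^2 + 6195x - 4548
check: U g = -630x^3 - 6195x + 4548
so U g − (-1)·g = -(7/2)x^6 - 8x^3 - (5/4)x^2 = f ✓
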